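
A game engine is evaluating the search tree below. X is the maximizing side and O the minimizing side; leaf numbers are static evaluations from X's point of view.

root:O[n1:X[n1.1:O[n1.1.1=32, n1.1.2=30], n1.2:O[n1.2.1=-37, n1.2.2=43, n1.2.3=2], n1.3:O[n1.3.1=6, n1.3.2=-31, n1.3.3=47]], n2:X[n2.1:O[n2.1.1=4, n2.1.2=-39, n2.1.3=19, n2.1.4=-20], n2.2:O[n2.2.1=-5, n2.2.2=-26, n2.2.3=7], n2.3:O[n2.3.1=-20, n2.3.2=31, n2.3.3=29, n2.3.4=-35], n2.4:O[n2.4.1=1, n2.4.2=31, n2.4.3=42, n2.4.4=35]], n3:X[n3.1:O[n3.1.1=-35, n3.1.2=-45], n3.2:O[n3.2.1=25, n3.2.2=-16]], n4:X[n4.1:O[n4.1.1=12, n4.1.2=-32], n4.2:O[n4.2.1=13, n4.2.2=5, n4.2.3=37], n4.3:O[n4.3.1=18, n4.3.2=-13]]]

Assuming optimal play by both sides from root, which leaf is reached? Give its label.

n3.2.2

n1.1 (O): min(32, 30) = 30
n1.2 (O): min(-37, 43, 2) = -37
n1.3 (O): min(6, -31, 47) = -31
n1 (X): max(30, -37, -31) = 30
n2.1 (O): min(4, -39, 19, -20) = -39
n2.2 (O): min(-5, -26, 7) = -26
n2.3 (O): min(-20, 31, 29, -35) = -35
n2.4 (O): min(1, 31, 42, 35) = 1
n2 (X): max(-39, -26, -35, 1) = 1
n3.1 (O): min(-35, -45) = -45
n3.2 (O): min(25, -16) = -16
n3 (X): max(-45, -16) = -16
n4.1 (O): min(12, -32) = -32
n4.2 (O): min(13, 5, 37) = 5
n4.3 (O): min(18, -13) = -13
n4 (X): max(-32, 5, -13) = 5
root (O): min(30, 1, -16, 5) = -16
At root, O picks n3 (lowest: -16).
At n3, X picks n3.2 (highest: -16).
At n3.2, O picks n3.2.2 (lowest: -16).
Terminal value -16.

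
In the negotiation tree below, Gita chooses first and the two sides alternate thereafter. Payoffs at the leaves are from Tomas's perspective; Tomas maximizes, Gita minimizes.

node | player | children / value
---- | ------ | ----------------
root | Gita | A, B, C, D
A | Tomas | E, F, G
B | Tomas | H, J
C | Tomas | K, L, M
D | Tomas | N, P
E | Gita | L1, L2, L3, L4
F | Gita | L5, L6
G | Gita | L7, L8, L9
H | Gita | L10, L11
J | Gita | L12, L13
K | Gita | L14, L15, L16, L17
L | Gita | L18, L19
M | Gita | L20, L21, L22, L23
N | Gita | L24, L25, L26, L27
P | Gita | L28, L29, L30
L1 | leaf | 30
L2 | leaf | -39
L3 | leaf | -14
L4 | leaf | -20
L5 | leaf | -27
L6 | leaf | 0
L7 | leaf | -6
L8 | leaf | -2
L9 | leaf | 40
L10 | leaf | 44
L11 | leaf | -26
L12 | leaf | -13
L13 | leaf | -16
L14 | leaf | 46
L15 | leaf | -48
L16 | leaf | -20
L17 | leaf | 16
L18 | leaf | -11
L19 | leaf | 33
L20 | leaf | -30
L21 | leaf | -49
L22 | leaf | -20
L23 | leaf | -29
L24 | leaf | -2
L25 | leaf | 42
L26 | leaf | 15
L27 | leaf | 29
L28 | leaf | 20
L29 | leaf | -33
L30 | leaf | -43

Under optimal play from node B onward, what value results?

-16

H (Gita): min(44, -26) = -26
J (Gita): min(-13, -16) = -16
B (Tomas): max(-26, -16) = -16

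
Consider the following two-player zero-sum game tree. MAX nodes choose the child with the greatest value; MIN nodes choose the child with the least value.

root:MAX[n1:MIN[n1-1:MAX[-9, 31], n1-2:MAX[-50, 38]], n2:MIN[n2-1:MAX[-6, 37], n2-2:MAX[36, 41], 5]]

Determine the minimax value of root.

31

n1-1 (MAX): max(-9, 31) = 31
n1-2 (MAX): max(-50, 38) = 38
n1 (MIN): min(31, 38) = 31
n2-1 (MAX): max(-6, 37) = 37
n2-2 (MAX): max(36, 41) = 41
n2 (MIN): min(37, 41, 5) = 5
root (MAX): max(31, 5) = 31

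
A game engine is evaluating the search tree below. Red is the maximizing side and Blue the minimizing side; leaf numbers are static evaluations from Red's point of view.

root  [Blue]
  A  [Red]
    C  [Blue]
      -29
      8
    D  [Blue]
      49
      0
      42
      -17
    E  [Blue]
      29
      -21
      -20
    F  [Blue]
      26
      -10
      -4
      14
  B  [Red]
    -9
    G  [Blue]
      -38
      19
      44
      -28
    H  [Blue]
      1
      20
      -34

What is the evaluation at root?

C (Blue): min(-29, 8) = -29
D (Blue): min(49, 0, 42, -17) = -17
E (Blue): min(29, -21, -20) = -21
F (Blue): min(26, -10, -4, 14) = -10
A (Red): max(-29, -17, -21, -10) = -10
G (Blue): min(-38, 19, 44, -28) = -38
H (Blue): min(1, 20, -34) = -34
B (Red): max(-9, -38, -34) = -9
root (Blue): min(-10, -9) = -10

-10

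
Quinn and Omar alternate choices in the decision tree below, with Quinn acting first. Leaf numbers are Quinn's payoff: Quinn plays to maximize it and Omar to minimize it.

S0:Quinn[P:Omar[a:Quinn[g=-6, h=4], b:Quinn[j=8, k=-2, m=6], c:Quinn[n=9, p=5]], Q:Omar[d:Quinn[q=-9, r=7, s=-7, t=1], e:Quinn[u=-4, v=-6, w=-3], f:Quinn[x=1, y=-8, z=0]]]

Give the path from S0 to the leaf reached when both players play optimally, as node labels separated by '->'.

a (Quinn): max(-6, 4) = 4
b (Quinn): max(8, -2, 6) = 8
c (Quinn): max(9, 5) = 9
P (Omar): min(4, 8, 9) = 4
d (Quinn): max(-9, 7, -7, 1) = 7
e (Quinn): max(-4, -6, -3) = -3
f (Quinn): max(1, -8, 0) = 1
Q (Omar): min(7, -3, 1) = -3
S0 (Quinn): max(4, -3) = 4
At S0, Quinn picks P (highest: 4).
At P, Omar picks a (lowest: 4).
At a, Quinn picks h (highest: 4).
Terminal value 4.

S0 -> P -> a -> h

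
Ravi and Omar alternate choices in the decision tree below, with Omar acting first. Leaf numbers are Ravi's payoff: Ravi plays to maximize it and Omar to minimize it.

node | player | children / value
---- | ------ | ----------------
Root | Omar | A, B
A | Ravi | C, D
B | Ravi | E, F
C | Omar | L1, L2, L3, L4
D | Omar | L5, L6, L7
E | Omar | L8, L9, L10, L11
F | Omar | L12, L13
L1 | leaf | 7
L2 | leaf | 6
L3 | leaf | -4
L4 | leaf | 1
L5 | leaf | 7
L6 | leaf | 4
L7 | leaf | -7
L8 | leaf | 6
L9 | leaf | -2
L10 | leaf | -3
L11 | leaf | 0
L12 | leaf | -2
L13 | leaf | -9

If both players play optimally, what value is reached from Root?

-4

C (Omar): min(7, 6, -4, 1) = -4
D (Omar): min(7, 4, -7) = -7
A (Ravi): max(-4, -7) = -4
E (Omar): min(6, -2, -3, 0) = -3
F (Omar): min(-2, -9) = -9
B (Ravi): max(-3, -9) = -3
Root (Omar): min(-4, -3) = -4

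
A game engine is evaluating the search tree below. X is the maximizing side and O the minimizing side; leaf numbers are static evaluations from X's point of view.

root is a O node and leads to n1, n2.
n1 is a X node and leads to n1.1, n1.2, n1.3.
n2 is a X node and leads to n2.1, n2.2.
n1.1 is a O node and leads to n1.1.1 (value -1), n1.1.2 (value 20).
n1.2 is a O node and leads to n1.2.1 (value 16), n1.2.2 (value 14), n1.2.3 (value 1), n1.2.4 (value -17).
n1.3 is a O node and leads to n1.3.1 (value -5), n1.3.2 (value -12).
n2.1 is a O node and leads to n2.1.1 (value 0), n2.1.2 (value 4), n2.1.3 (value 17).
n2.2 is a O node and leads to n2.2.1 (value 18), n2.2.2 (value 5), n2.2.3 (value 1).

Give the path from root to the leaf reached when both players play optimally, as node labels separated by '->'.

n1.1 (O): min(-1, 20) = -1
n1.2 (O): min(16, 14, 1, -17) = -17
n1.3 (O): min(-5, -12) = -12
n1 (X): max(-1, -17, -12) = -1
n2.1 (O): min(0, 4, 17) = 0
n2.2 (O): min(18, 5, 1) = 1
n2 (X): max(0, 1) = 1
root (O): min(-1, 1) = -1
At root, O picks n1 (lowest: -1).
At n1, X picks n1.1 (highest: -1).
At n1.1, O picks n1.1.1 (lowest: -1).
Terminal value -1.

root -> n1 -> n1.1 -> n1.1.1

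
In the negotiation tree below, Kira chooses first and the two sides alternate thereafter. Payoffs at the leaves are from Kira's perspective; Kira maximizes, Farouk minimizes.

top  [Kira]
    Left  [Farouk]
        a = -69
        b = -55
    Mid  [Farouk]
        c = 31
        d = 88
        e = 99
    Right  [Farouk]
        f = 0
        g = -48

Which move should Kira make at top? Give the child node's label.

Left (Farouk): min(-69, -55) = -69
Mid (Farouk): min(31, 88, 99) = 31
Right (Farouk): min(0, -48) = -48
top (Kira): max(-69, 31, -48) = 31
Kira at top wants the highest of {Left=-69, Mid=31, Right=-48}, so chooses Mid.

Mid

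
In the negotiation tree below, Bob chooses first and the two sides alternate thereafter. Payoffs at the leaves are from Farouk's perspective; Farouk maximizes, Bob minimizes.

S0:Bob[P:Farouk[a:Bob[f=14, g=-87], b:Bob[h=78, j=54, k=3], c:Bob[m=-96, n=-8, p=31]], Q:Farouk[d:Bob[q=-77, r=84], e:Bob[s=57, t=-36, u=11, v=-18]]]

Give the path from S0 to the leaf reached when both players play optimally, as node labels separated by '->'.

a (Bob): min(14, -87) = -87
b (Bob): min(78, 54, 3) = 3
c (Bob): min(-96, -8, 31) = -96
P (Farouk): max(-87, 3, -96) = 3
d (Bob): min(-77, 84) = -77
e (Bob): min(57, -36, 11, -18) = -36
Q (Farouk): max(-77, -36) = -36
S0 (Bob): min(3, -36) = -36
At S0, Bob picks Q (lowest: -36).
At Q, Farouk picks e (highest: -36).
At e, Bob picks t (lowest: -36).
Terminal value -36.

S0 -> Q -> e -> t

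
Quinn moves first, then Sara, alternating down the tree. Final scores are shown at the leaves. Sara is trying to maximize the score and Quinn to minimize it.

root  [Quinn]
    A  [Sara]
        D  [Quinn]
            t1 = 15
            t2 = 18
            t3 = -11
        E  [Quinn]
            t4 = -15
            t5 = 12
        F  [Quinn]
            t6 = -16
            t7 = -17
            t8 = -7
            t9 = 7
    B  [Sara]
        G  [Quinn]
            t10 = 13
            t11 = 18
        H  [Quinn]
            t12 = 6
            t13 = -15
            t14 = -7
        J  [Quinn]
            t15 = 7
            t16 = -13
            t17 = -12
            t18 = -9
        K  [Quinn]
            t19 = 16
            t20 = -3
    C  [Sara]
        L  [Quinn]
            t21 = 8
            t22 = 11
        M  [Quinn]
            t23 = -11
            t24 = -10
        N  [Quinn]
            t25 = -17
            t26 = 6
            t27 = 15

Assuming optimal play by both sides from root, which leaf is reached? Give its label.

D (Quinn): min(15, 18, -11) = -11
E (Quinn): min(-15, 12) = -15
F (Quinn): min(-16, -17, -7, 7) = -17
A (Sara): max(-11, -15, -17) = -11
G (Quinn): min(13, 18) = 13
H (Quinn): min(6, -15, -7) = -15
J (Quinn): min(7, -13, -12, -9) = -13
K (Quinn): min(16, -3) = -3
B (Sara): max(13, -15, -13, -3) = 13
L (Quinn): min(8, 11) = 8
M (Quinn): min(-11, -10) = -11
N (Quinn): min(-17, 6, 15) = -17
C (Sara): max(8, -11, -17) = 8
root (Quinn): min(-11, 13, 8) = -11
At root, Quinn picks A (lowest: -11).
At A, Sara picks D (highest: -11).
At D, Quinn picks t3 (lowest: -11).
Terminal value -11.

t3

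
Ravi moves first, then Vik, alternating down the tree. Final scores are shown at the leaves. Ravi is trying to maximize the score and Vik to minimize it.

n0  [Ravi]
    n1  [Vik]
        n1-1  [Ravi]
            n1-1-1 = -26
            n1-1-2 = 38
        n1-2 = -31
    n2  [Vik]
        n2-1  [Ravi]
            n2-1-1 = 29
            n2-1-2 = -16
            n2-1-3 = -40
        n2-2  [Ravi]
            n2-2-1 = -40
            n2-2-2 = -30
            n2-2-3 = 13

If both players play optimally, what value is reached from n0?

13

n1-1 (Ravi): max(-26, 38) = 38
n1 (Vik): min(38, -31) = -31
n2-1 (Ravi): max(29, -16, -40) = 29
n2-2 (Ravi): max(-40, -30, 13) = 13
n2 (Vik): min(29, 13) = 13
n0 (Ravi): max(-31, 13) = 13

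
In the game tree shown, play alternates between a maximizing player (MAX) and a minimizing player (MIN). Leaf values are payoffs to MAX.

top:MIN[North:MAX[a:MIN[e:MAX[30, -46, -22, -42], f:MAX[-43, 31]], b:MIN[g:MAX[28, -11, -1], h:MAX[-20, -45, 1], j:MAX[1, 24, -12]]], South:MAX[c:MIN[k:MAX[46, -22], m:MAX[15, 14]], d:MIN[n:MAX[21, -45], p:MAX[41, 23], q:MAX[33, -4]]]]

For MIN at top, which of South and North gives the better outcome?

k (MAX): max(46, -22) = 46
m (MAX): max(15, 14) = 15
c (MIN): min(46, 15) = 15
n (MAX): max(21, -45) = 21
p (MAX): max(41, 23) = 41
q (MAX): max(33, -4) = 33
d (MIN): min(21, 41, 33) = 21
South (MAX): max(15, 21) = 21
e (MAX): max(30, -46, -22, -42) = 30
f (MAX): max(-43, 31) = 31
a (MIN): min(30, 31) = 30
g (MAX): max(28, -11, -1) = 28
h (MAX): max(-20, -45, 1) = 1
j (MAX): max(1, 24, -12) = 24
b (MIN): min(28, 1, 24) = 1
North (MAX): max(30, 1) = 30
MIN prefers the lower value; South=21, North=30. South is better since 21 < 30.

South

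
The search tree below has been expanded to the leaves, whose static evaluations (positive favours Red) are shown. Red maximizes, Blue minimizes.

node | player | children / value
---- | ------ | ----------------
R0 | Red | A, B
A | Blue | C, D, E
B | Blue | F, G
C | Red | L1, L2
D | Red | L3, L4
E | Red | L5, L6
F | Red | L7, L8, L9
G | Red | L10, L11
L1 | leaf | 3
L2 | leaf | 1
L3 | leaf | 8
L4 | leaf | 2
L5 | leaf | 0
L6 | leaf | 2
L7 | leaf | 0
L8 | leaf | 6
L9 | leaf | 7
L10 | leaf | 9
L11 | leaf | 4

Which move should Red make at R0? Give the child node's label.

C (Red): max(3, 1) = 3
D (Red): max(8, 2) = 8
E (Red): max(0, 2) = 2
A (Blue): min(3, 8, 2) = 2
F (Red): max(0, 6, 7) = 7
G (Red): max(9, 4) = 9
B (Blue): min(7, 9) = 7
R0 (Red): max(2, 7) = 7
Red at R0 wants the highest of {A=2, B=7}, so chooses B.

B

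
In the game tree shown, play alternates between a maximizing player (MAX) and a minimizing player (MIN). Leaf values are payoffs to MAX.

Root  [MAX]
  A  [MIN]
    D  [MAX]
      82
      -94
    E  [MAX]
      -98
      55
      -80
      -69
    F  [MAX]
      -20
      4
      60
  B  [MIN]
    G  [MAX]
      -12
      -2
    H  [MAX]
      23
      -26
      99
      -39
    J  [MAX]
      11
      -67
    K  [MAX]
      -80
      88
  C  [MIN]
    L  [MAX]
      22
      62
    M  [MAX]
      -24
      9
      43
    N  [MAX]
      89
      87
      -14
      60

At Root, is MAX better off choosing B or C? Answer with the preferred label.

C

G (MAX): max(-12, -2) = -2
H (MAX): max(23, -26, 99, -39) = 99
J (MAX): max(11, -67) = 11
K (MAX): max(-80, 88) = 88
B (MIN): min(-2, 99, 11, 88) = -2
L (MAX): max(22, 62) = 62
M (MAX): max(-24, 9, 43) = 43
N (MAX): max(89, 87, -14, 60) = 89
C (MIN): min(62, 43, 89) = 43
MAX prefers the higher value; B=-2, C=43. C is better since 43 > -2.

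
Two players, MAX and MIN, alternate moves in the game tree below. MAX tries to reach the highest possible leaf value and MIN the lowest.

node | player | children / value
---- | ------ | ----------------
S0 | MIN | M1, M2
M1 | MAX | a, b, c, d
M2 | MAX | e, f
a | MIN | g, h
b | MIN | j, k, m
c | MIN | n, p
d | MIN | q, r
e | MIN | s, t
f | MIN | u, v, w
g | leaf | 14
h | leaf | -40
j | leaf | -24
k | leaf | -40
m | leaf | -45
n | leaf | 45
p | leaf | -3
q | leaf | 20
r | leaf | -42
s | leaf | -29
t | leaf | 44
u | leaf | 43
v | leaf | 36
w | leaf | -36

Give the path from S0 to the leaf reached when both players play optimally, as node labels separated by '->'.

a (MIN): min(14, -40) = -40
b (MIN): min(-24, -40, -45) = -45
c (MIN): min(45, -3) = -3
d (MIN): min(20, -42) = -42
M1 (MAX): max(-40, -45, -3, -42) = -3
e (MIN): min(-29, 44) = -29
f (MIN): min(43, 36, -36) = -36
M2 (MAX): max(-29, -36) = -29
S0 (MIN): min(-3, -29) = -29
At S0, MIN picks M2 (lowest: -29).
At M2, MAX picks e (highest: -29).
At e, MIN picks s (lowest: -29).
Terminal value -29.

S0 -> M2 -> e -> s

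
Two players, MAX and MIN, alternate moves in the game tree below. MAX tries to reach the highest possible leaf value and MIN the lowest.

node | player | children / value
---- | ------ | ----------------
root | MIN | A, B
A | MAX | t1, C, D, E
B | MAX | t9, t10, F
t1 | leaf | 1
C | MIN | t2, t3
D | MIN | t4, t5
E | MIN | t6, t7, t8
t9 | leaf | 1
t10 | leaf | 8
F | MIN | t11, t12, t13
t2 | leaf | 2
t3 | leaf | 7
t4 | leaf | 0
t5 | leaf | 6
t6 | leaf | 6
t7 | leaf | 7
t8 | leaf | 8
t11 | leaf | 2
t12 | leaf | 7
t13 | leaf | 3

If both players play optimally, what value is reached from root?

6

C (MIN): min(2, 7) = 2
D (MIN): min(0, 6) = 0
E (MIN): min(6, 7, 8) = 6
A (MAX): max(1, 2, 0, 6) = 6
F (MIN): min(2, 7, 3) = 2
B (MAX): max(1, 8, 2) = 8
root (MIN): min(6, 8) = 6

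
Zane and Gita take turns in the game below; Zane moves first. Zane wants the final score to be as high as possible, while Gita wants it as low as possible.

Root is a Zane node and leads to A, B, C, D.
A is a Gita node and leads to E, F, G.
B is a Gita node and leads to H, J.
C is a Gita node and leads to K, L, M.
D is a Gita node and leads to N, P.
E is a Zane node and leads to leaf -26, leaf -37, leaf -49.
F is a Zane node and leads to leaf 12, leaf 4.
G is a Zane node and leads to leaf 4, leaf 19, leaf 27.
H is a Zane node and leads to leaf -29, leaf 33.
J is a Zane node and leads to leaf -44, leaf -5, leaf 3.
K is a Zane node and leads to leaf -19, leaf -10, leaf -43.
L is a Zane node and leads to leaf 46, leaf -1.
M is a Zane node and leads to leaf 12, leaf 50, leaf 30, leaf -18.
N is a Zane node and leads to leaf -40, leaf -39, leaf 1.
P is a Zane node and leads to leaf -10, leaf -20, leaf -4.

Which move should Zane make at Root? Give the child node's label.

B

E (Zane): max(-26, -37, -49) = -26
F (Zane): max(12, 4) = 12
G (Zane): max(4, 19, 27) = 27
A (Gita): min(-26, 12, 27) = -26
H (Zane): max(-29, 33) = 33
J (Zane): max(-44, -5, 3) = 3
B (Gita): min(33, 3) = 3
K (Zane): max(-19, -10, -43) = -10
L (Zane): max(46, -1) = 46
M (Zane): max(12, 50, 30, -18) = 50
C (Gita): min(-10, 46, 50) = -10
N (Zane): max(-40, -39, 1) = 1
P (Zane): max(-10, -20, -4) = -4
D (Gita): min(1, -4) = -4
Root (Zane): max(-26, 3, -10, -4) = 3
Zane at Root wants the highest of {A=-26, B=3, C=-10, D=-4}, so chooses B.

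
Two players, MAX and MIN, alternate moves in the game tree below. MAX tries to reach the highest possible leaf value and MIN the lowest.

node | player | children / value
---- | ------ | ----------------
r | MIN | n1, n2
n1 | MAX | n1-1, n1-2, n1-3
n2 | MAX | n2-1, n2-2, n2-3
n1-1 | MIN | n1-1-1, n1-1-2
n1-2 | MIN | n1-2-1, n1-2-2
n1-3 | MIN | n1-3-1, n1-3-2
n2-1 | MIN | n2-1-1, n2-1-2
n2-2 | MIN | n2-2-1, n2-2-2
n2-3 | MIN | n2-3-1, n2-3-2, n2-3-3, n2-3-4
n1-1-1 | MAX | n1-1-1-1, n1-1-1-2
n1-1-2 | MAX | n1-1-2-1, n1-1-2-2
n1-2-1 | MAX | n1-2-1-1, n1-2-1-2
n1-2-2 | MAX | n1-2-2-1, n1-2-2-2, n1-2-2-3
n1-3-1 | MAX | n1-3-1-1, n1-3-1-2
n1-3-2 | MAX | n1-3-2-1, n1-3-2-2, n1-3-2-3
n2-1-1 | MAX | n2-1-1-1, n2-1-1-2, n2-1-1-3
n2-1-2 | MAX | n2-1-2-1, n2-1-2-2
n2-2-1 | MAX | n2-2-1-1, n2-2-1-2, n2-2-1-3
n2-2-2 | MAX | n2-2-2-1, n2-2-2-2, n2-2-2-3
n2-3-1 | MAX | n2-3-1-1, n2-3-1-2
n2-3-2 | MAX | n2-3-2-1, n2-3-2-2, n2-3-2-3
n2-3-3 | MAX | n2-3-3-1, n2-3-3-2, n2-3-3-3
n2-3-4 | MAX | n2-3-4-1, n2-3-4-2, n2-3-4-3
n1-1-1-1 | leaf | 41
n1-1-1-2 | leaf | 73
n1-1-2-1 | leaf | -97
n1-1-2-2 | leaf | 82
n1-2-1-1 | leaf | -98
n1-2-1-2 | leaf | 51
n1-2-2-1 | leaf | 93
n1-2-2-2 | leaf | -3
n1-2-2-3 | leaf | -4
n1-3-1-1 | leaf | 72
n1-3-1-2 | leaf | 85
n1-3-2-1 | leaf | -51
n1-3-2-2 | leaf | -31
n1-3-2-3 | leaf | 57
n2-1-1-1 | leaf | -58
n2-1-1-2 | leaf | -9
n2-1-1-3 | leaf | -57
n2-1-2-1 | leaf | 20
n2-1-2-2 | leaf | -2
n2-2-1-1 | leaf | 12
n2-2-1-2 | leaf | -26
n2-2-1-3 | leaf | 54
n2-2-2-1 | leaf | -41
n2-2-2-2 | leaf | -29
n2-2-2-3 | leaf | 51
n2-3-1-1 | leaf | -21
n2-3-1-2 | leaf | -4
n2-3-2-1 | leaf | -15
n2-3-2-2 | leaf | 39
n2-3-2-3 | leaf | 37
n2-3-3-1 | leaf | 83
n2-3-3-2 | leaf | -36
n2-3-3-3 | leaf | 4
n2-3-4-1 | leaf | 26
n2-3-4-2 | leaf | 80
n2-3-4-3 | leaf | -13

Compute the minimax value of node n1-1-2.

n1-1-2 (MAX): max(-97, 82) = 82

82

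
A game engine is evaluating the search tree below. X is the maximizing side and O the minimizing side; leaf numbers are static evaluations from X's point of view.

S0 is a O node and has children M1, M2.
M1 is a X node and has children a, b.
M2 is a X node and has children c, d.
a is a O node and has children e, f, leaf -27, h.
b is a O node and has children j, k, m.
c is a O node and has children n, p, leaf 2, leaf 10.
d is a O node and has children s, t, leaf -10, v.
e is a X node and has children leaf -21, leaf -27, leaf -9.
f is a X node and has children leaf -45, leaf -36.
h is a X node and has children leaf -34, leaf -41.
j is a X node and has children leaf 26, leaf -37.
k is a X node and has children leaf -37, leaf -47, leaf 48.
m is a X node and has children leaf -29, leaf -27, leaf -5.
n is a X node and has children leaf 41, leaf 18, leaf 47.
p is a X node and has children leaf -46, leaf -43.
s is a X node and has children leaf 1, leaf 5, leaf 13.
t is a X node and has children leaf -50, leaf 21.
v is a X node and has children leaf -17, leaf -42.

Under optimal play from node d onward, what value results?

-17

s (X): max(1, 5, 13) = 13
t (X): max(-50, 21) = 21
v (X): max(-17, -42) = -17
d (O): min(13, 21, -10, -17) = -17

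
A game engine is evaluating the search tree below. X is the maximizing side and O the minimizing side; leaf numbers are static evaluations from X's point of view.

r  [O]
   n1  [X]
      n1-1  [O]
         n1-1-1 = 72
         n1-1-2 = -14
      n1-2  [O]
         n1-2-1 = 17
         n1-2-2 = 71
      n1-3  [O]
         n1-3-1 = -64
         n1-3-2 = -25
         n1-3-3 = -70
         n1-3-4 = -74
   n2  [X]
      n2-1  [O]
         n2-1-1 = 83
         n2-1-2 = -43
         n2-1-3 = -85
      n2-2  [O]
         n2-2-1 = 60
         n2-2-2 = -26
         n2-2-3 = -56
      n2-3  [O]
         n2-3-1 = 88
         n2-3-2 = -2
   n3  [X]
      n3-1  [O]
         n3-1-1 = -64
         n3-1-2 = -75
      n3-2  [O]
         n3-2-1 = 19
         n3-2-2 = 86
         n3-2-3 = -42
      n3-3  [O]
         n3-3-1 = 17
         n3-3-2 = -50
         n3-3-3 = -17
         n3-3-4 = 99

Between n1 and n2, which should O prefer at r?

n1-1 (O): min(72, -14) = -14
n1-2 (O): min(17, 71) = 17
n1-3 (O): min(-64, -25, -70, -74) = -74
n1 (X): max(-14, 17, -74) = 17
n2-1 (O): min(83, -43, -85) = -85
n2-2 (O): min(60, -26, -56) = -56
n2-3 (O): min(88, -2) = -2
n2 (X): max(-85, -56, -2) = -2
O prefers the lower value; n1=17, n2=-2. n2 is better since -2 < 17.

n2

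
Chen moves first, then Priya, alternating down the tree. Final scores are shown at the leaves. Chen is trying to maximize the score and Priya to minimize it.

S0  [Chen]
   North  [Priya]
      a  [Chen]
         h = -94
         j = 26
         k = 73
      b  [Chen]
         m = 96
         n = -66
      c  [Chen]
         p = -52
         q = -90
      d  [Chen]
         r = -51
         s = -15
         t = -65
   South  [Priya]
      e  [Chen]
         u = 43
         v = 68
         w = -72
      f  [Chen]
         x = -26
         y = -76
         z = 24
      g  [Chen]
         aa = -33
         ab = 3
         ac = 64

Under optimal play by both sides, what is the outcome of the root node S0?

24

a (Chen): max(-94, 26, 73) = 73
b (Chen): max(96, -66) = 96
c (Chen): max(-52, -90) = -52
d (Chen): max(-51, -15, -65) = -15
North (Priya): min(73, 96, -52, -15) = -52
e (Chen): max(43, 68, -72) = 68
f (Chen): max(-26, -76, 24) = 24
g (Chen): max(-33, 3, 64) = 64
South (Priya): min(68, 24, 64) = 24
S0 (Chen): max(-52, 24) = 24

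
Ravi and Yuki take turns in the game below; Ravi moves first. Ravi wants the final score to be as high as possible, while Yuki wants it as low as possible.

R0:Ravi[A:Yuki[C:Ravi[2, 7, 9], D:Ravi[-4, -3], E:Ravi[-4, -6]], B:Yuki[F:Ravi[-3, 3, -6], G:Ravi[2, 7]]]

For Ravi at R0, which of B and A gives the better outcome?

F (Ravi): max(-3, 3, -6) = 3
G (Ravi): max(2, 7) = 7
B (Yuki): min(3, 7) = 3
C (Ravi): max(2, 7, 9) = 9
D (Ravi): max(-4, -3) = -3
E (Ravi): max(-4, -6) = -4
A (Yuki): min(9, -3, -4) = -4
Ravi prefers the higher value; B=3, A=-4. B is better since 3 > -4.

B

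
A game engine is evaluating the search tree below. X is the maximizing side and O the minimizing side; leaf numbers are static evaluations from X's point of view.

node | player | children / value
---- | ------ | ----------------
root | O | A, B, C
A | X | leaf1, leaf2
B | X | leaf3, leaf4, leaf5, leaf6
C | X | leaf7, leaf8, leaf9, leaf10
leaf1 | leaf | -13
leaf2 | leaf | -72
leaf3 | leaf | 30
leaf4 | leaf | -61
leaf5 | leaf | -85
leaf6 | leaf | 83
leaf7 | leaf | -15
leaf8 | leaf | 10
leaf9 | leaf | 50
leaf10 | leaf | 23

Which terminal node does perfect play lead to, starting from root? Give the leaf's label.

A (X): max(-13, -72) = -13
B (X): max(30, -61, -85, 83) = 83
C (X): max(-15, 10, 50, 23) = 50
root (O): min(-13, 83, 50) = -13
At root, O picks A (lowest: -13).
At A, X picks leaf1 (highest: -13).
Terminal value -13.

leaf1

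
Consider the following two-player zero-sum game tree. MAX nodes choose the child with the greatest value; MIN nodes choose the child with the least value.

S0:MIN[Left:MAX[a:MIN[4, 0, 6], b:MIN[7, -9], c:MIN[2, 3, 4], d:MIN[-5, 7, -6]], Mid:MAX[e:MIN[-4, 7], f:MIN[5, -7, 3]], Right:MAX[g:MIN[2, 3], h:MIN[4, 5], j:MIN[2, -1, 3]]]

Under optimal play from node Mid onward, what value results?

e (MIN): min(-4, 7) = -4
f (MIN): min(5, -7, 3) = -7
Mid (MAX): max(-4, -7) = -4

-4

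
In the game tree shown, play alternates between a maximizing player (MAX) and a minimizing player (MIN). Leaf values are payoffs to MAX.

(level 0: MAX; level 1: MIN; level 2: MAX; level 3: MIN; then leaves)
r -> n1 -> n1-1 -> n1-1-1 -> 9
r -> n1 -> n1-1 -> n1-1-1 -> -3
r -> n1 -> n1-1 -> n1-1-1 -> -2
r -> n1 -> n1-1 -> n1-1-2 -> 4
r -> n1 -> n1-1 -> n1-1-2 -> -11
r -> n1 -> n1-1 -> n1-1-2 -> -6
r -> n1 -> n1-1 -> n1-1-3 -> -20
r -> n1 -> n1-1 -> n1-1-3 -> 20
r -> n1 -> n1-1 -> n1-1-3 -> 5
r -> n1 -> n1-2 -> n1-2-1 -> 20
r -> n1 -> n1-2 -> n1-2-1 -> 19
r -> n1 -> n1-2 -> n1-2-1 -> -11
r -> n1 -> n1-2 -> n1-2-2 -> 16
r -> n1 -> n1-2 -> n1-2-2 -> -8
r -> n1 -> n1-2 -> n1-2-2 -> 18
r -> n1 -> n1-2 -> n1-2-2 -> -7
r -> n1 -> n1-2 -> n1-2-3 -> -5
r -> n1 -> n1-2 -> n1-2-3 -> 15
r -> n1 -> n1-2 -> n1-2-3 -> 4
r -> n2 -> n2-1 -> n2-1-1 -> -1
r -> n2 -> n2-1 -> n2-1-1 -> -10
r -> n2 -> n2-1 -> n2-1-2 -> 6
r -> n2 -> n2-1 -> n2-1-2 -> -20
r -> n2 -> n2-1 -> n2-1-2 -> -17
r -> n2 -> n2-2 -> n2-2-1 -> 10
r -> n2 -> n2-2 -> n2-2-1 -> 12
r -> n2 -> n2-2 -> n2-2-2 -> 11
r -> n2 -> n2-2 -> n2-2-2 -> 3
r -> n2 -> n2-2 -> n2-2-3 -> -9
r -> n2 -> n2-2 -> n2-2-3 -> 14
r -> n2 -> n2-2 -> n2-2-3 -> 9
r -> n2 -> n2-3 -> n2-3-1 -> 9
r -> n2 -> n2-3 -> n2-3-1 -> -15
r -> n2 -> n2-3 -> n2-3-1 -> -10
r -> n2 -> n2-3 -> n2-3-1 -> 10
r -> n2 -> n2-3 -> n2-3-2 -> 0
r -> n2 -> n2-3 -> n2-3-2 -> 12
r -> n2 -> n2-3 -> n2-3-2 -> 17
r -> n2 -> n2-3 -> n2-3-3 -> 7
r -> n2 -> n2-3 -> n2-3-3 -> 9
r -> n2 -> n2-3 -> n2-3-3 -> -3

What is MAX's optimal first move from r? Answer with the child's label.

n1

n1-1-1 (MIN): min(9, -3, -2) = -3
n1-1-2 (MIN): min(4, -11, -6) = -11
n1-1-3 (MIN): min(-20, 20, 5) = -20
n1-1 (MAX): max(-3, -11, -20) = -3
n1-2-1 (MIN): min(20, 19, -11) = -11
n1-2-2 (MIN): min(16, -8, 18, -7) = -8
n1-2-3 (MIN): min(-5, 15, 4) = -5
n1-2 (MAX): max(-11, -8, -5) = -5
n1 (MIN): min(-3, -5) = -5
n2-1-1 (MIN): min(-1, -10) = -10
n2-1-2 (MIN): min(6, -20, -17) = -20
n2-1 (MAX): max(-10, -20) = -10
n2-2-1 (MIN): min(10, 12) = 10
n2-2-2 (MIN): min(11, 3) = 3
n2-2-3 (MIN): min(-9, 14, 9) = -9
n2-2 (MAX): max(10, 3, -9) = 10
n2-3-1 (MIN): min(9, -15, -10, 10) = -15
n2-3-2 (MIN): min(0, 12, 17) = 0
n2-3-3 (MIN): min(7, 9, -3) = -3
n2-3 (MAX): max(-15, 0, -3) = 0
n2 (MIN): min(-10, 10, 0) = -10
r (MAX): max(-5, -10) = -5
MAX at r wants the highest of {n1=-5, n2=-10}, so chooses n1.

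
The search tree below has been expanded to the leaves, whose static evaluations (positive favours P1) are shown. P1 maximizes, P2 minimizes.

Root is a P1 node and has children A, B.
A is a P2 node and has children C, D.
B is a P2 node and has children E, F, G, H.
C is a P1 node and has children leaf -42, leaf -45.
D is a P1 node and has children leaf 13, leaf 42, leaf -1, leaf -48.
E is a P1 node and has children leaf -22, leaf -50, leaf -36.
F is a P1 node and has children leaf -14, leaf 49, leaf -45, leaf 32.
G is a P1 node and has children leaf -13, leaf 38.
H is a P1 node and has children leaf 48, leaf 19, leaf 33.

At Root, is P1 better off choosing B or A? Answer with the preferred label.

E (P1): max(-22, -50, -36) = -22
F (P1): max(-14, 49, -45, 32) = 49
G (P1): max(-13, 38) = 38
H (P1): max(48, 19, 33) = 48
B (P2): min(-22, 49, 38, 48) = -22
C (P1): max(-42, -45) = -42
D (P1): max(13, 42, -1, -48) = 42
A (P2): min(-42, 42) = -42
P1 prefers the higher value; B=-22, A=-42. B is better since -22 > -42.

B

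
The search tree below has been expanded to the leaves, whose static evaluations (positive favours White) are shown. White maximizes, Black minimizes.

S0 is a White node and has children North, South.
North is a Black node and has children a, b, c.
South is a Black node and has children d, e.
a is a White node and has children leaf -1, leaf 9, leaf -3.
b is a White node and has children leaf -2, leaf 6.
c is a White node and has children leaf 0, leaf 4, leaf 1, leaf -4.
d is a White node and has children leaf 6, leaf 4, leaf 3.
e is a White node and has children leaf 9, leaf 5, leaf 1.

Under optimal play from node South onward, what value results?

d (White): max(6, 4, 3) = 6
e (White): max(9, 5, 1) = 9
South (Black): min(6, 9) = 6

6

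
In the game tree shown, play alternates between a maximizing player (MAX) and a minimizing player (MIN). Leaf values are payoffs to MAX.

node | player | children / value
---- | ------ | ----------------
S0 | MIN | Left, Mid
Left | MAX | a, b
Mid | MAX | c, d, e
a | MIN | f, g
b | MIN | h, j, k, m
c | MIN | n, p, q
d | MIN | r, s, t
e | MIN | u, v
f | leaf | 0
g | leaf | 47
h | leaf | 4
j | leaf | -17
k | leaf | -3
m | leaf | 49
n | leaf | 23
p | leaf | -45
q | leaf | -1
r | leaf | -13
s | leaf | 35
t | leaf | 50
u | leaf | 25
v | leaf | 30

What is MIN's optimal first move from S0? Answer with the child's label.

a (MIN): min(0, 47) = 0
b (MIN): min(4, -17, -3, 49) = -17
Left (MAX): max(0, -17) = 0
c (MIN): min(23, -45, -1) = -45
d (MIN): min(-13, 35, 50) = -13
e (MIN): min(25, 30) = 25
Mid (MAX): max(-45, -13, 25) = 25
S0 (MIN): min(0, 25) = 0
MIN at S0 wants the lowest of {Left=0, Mid=25}, so chooses Left.

Left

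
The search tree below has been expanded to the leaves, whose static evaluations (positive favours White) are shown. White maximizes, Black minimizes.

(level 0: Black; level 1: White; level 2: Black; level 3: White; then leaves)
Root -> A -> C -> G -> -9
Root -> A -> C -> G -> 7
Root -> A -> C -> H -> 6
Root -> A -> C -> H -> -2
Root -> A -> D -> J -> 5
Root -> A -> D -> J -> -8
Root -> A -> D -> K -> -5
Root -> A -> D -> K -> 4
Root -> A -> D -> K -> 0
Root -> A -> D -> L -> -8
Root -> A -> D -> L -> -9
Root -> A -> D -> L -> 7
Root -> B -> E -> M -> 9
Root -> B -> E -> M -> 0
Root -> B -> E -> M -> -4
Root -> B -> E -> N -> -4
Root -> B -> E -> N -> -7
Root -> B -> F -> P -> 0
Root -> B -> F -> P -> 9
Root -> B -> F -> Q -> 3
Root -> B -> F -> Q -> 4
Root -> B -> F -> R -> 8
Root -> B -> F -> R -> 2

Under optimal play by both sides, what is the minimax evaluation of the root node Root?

4

G (White): max(-9, 7) = 7
H (White): max(6, -2) = 6
C (Black): min(7, 6) = 6
J (White): max(5, -8) = 5
K (White): max(-5, 4, 0) = 4
L (White): max(-8, -9, 7) = 7
D (Black): min(5, 4, 7) = 4
A (White): max(6, 4) = 6
M (White): max(9, 0, -4) = 9
N (White): max(-4, -7) = -4
E (Black): min(9, -4) = -4
P (White): max(0, 9) = 9
Q (White): max(3, 4) = 4
R (White): max(8, 2) = 8
F (Black): min(9, 4, 8) = 4
B (White): max(-4, 4) = 4
Root (Black): min(6, 4) = 4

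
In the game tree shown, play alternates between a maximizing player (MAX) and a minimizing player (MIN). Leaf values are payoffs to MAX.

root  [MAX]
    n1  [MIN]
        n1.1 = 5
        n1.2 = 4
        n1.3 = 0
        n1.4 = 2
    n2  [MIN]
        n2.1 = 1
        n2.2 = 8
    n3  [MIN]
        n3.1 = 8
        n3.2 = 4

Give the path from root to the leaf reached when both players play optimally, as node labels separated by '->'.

root -> n3 -> n3.2

n1 (MIN): min(5, 4, 0, 2) = 0
n2 (MIN): min(1, 8) = 1
n3 (MIN): min(8, 4) = 4
root (MAX): max(0, 1, 4) = 4
At root, MAX picks n3 (highest: 4).
At n3, MIN picks n3.2 (lowest: 4).
Terminal value 4.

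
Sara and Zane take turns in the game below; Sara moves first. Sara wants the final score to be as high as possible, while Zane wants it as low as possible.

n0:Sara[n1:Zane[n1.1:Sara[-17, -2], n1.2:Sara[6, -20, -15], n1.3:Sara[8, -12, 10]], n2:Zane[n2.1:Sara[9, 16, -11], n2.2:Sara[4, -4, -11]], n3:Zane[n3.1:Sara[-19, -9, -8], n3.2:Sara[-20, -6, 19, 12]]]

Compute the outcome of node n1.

-2

n1.1 (Sara): max(-17, -2) = -2
n1.2 (Sara): max(6, -20, -15) = 6
n1.3 (Sara): max(8, -12, 10) = 10
n1 (Zane): min(-2, 6, 10) = -2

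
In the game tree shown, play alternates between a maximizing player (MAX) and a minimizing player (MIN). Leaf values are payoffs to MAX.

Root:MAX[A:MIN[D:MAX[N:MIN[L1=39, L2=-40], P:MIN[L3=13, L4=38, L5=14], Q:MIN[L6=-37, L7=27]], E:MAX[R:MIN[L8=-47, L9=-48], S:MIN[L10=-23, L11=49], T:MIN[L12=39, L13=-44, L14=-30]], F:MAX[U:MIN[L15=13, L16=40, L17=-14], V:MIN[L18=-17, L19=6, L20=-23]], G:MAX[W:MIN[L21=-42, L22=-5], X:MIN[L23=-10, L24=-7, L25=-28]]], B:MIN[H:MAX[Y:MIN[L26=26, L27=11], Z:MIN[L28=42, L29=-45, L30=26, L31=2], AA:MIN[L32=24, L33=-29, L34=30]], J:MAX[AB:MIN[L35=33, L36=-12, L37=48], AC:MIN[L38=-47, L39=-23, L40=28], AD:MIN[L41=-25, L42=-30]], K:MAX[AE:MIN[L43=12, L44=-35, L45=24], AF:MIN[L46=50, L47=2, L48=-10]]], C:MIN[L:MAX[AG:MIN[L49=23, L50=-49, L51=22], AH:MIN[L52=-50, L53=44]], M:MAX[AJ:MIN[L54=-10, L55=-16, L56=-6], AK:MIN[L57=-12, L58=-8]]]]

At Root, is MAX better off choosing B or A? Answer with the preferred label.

B

Y (MIN): min(26, 11) = 11
Z (MIN): min(42, -45, 26, 2) = -45
AA (MIN): min(24, -29, 30) = -29
H (MAX): max(11, -45, -29) = 11
AB (MIN): min(33, -12, 48) = -12
AC (MIN): min(-47, -23, 28) = -47
AD (MIN): min(-25, -30) = -30
J (MAX): max(-12, -47, -30) = -12
AE (MIN): min(12, -35, 24) = -35
AF (MIN): min(50, 2, -10) = -10
K (MAX): max(-35, -10) = -10
B (MIN): min(11, -12, -10) = -12
N (MIN): min(39, -40) = -40
P (MIN): min(13, 38, 14) = 13
Q (MIN): min(-37, 27) = -37
D (MAX): max(-40, 13, -37) = 13
R (MIN): min(-47, -48) = -48
S (MIN): min(-23, 49) = -23
T (MIN): min(39, -44, -30) = -44
E (MAX): max(-48, -23, -44) = -23
U (MIN): min(13, 40, -14) = -14
V (MIN): min(-17, 6, -23) = -23
F (MAX): max(-14, -23) = -14
W (MIN): min(-42, -5) = -42
X (MIN): min(-10, -7, -28) = -28
G (MAX): max(-42, -28) = -28
A (MIN): min(13, -23, -14, -28) = -28
MAX prefers the higher value; B=-12, A=-28. B is better since -12 > -28.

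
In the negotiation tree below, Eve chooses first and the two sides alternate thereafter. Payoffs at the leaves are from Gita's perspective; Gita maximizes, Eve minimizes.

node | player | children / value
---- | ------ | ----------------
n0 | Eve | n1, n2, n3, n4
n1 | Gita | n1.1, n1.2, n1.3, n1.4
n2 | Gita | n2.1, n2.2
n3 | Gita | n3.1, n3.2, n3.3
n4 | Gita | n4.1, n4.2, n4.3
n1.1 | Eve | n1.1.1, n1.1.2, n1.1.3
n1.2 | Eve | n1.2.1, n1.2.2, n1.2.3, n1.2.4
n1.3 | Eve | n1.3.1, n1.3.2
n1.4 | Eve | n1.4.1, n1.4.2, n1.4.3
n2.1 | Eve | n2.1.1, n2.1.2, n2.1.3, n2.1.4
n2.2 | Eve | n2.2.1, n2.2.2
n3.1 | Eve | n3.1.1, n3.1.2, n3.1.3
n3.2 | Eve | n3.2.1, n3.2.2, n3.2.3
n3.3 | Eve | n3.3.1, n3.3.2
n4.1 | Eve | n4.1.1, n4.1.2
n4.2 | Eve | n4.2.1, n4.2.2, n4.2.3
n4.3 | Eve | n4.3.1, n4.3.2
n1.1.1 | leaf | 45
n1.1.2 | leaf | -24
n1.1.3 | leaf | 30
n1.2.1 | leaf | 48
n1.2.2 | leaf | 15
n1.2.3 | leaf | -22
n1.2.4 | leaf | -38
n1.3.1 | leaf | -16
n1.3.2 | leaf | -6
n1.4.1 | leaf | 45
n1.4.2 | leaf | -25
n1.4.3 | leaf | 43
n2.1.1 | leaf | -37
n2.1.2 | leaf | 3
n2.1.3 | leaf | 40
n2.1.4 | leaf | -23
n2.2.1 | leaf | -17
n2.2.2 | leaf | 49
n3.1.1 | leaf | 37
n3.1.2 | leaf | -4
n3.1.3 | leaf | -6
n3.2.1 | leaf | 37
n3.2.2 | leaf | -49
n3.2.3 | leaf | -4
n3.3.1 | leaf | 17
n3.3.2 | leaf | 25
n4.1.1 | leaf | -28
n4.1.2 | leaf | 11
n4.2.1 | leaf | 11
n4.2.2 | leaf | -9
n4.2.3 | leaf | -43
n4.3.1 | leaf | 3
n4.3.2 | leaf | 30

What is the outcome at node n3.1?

-6

n3.1 (Eve): min(37, -4, -6) = -6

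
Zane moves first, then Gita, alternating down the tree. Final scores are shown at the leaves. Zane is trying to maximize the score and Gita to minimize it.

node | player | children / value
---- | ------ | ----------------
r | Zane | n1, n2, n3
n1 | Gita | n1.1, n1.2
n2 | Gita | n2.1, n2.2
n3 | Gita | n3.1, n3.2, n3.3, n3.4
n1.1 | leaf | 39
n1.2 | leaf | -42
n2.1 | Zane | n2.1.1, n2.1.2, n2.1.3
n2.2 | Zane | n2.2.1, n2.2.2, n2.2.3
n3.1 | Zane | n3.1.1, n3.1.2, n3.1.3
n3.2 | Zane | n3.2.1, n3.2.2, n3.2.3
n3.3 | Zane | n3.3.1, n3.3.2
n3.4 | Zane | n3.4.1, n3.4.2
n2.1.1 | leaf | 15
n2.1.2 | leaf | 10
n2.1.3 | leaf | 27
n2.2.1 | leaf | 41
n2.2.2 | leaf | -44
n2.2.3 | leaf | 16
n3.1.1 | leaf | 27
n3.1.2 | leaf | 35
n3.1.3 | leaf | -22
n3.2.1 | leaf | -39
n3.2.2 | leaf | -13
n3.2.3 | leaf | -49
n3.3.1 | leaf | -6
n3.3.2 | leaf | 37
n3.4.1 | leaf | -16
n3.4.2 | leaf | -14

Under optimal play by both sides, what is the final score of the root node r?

n1 (Gita): min(39, -42) = -42
n2.1 (Zane): max(15, 10, 27) = 27
n2.2 (Zane): max(41, -44, 16) = 41
n2 (Gita): min(27, 41) = 27
n3.1 (Zane): max(27, 35, -22) = 35
n3.2 (Zane): max(-39, -13, -49) = -13
n3.3 (Zane): max(-6, 37) = 37
n3.4 (Zane): max(-16, -14) = -14
n3 (Gita): min(35, -13, 37, -14) = -14
r (Zane): max(-42, 27, -14) = 27

27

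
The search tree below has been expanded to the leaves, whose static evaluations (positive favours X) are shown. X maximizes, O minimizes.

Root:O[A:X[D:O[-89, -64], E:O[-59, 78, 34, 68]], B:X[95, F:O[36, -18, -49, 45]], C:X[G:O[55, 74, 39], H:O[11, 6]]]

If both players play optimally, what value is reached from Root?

D (O): min(-89, -64) = -89
E (O): min(-59, 78, 34, 68) = -59
A (X): max(-89, -59) = -59
F (O): min(36, -18, -49, 45) = -49
B (X): max(95, -49) = 95
G (O): min(55, 74, 39) = 39
H (O): min(11, 6) = 6
C (X): max(39, 6) = 39
Root (O): min(-59, 95, 39) = -59

-59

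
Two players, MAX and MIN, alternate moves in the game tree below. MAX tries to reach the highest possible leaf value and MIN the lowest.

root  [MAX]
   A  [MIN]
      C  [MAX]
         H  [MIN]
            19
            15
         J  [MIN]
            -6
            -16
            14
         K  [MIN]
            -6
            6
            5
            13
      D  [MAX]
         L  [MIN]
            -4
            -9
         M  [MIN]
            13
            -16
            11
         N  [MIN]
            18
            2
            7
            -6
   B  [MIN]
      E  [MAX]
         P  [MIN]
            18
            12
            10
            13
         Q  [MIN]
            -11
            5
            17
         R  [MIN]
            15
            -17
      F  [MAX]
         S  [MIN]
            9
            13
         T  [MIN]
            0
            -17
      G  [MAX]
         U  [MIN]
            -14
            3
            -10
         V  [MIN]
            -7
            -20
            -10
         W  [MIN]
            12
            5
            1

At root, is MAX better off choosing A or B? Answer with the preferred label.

B

H (MIN): min(19, 15) = 15
J (MIN): min(-6, -16, 14) = -16
K (MIN): min(-6, 6, 5, 13) = -6
C (MAX): max(15, -16, -6) = 15
L (MIN): min(-4, -9) = -9
M (MIN): min(13, -16, 11) = -16
N (MIN): min(18, 2, 7, -6) = -6
D (MAX): max(-9, -16, -6) = -6
A (MIN): min(15, -6) = -6
P (MIN): min(18, 12, 10, 13) = 10
Q (MIN): min(-11, 5, 17) = -11
R (MIN): min(15, -17) = -17
E (MAX): max(10, -11, -17) = 10
S (MIN): min(9, 13) = 9
T (MIN): min(0, -17) = -17
F (MAX): max(9, -17) = 9
U (MIN): min(-14, 3, -10) = -14
V (MIN): min(-7, -20, -10) = -20
W (MIN): min(12, 5, 1) = 1
G (MAX): max(-14, -20, 1) = 1
B (MIN): min(10, 9, 1) = 1
MAX prefers the higher value; A=-6, B=1. B is better since 1 > -6.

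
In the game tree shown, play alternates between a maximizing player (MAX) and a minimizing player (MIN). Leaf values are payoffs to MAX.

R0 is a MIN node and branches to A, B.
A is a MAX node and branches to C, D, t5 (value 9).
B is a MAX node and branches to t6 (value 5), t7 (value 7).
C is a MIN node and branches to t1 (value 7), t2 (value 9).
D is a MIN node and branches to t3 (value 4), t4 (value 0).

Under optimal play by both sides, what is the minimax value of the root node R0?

7

C (MIN): min(7, 9) = 7
D (MIN): min(4, 0) = 0
A (MAX): max(7, 0, 9) = 9
B (MAX): max(5, 7) = 7
R0 (MIN): min(9, 7) = 7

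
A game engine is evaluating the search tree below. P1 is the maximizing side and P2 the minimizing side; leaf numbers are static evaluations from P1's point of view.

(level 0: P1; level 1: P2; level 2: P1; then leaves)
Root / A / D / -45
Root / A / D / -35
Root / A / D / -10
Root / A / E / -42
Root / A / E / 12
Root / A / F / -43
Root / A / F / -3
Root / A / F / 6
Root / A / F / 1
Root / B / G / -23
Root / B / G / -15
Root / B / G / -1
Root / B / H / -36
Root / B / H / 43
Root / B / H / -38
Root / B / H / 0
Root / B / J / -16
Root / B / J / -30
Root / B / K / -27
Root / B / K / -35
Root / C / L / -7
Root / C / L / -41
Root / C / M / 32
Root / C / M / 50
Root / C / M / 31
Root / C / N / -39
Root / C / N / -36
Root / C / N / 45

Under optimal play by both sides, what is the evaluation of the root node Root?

D (P1): max(-45, -35, -10) = -10
E (P1): max(-42, 12) = 12
F (P1): max(-43, -3, 6, 1) = 6
A (P2): min(-10, 12, 6) = -10
G (P1): max(-23, -15, -1) = -1
H (P1): max(-36, 43, -38, 0) = 43
J (P1): max(-16, -30) = -16
K (P1): max(-27, -35) = -27
B (P2): min(-1, 43, -16, -27) = -27
L (P1): max(-7, -41) = -7
M (P1): max(32, 50, 31) = 50
N (P1): max(-39, -36, 45) = 45
C (P2): min(-7, 50, 45) = -7
Root (P1): max(-10, -27, -7) = -7

-7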